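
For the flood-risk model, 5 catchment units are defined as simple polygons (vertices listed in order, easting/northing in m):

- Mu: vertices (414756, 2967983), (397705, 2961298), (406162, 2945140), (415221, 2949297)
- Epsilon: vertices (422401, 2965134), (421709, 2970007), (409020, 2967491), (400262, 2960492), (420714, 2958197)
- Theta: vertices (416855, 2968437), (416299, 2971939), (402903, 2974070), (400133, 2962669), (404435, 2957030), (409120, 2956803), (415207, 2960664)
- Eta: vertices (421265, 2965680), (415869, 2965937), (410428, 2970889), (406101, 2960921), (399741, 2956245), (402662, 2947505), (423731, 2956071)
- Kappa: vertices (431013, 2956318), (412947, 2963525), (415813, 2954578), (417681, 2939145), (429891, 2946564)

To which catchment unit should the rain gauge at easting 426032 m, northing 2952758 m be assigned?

Kappa

Cast a ray rightward from (426032, 2952758). For each polygon, the edges (by vertex number in listed order) whose endpoints lie on opposite sides of northing = 2952758, where each meets that height, and whether that is right or left of the point:
Mu: 2–3 at easting≈402174.8 (left), 4–1 at easting≈415134.9 (left) → 0 crossings.
Epsilon: no edge straddles that height → 0 crossings.
Theta: no edge straddles that height → 0 crossings.
Eta: 5–6 at easting≈400906.4 (left), 6–7 at easting≈415582.3 (left) → 0 crossings.
Kappa: 3–4 at easting≈416033.3 (left), 5–1 at easting≈430603.5 (right) → 1 crossing.
Only Kappa has an odd count, so the point is inside Kappa.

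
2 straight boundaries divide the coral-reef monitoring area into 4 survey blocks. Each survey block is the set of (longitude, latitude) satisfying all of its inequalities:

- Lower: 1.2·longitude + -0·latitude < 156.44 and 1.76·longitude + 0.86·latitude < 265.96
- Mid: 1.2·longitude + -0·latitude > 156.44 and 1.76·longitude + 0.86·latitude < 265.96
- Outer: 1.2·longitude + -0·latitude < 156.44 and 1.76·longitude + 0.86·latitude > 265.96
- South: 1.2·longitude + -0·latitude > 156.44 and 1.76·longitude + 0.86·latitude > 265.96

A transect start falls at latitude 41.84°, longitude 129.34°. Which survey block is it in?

Lower

1.2·129.34 + -0·41.84 = 155.208, which is < 156.44
1.76·129.34 + 0.86·41.84 = 263.621, which is < 265.96
This sign pattern matches Lower.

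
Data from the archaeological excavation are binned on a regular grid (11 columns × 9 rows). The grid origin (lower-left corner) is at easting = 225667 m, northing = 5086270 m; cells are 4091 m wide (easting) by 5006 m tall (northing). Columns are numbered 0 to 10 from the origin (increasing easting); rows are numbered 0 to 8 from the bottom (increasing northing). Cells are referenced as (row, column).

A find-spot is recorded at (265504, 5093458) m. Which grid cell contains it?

(1, 9)

Column index: ⌊(265504 − 225667) / 4091⌋ = ⌊9.738⌋ = 9
Row offset from origin: ⌊(5093458 − 5086270) / 5006⌋ = ⌊1.436⌋ = 1 → row 1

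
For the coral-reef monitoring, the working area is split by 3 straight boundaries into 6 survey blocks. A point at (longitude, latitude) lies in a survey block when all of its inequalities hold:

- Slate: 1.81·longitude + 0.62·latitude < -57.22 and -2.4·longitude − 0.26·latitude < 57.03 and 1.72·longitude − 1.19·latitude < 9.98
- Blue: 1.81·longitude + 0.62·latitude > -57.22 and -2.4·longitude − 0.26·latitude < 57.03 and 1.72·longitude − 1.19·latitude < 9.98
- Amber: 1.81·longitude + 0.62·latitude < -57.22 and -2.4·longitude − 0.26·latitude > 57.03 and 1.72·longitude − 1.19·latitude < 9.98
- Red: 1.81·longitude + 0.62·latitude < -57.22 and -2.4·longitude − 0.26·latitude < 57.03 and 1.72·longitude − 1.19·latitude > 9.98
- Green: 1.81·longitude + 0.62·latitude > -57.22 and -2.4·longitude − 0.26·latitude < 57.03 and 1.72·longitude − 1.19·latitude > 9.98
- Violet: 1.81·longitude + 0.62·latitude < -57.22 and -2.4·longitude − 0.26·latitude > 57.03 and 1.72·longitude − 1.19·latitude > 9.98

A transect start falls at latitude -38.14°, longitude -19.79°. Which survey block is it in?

Violet

1.81·-19.79 + 0.62·-38.14 = -59.467, which is < -57.22
-2.4·-19.79 − 0.26·-38.14 = 57.412, which is > 57.03
1.72·-19.79 − 1.19·-38.14 = 11.348, which is > 9.98
This sign pattern matches Violet.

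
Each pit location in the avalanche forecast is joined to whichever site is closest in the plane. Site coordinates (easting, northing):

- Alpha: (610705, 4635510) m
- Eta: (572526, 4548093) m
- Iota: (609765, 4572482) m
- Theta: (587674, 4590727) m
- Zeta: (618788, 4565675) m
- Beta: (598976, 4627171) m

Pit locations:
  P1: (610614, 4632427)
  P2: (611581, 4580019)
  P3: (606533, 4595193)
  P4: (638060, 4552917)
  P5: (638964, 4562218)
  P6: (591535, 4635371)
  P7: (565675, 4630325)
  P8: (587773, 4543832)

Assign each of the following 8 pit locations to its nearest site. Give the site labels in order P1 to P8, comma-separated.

P1 → Alpha (d²=9513170.00)
P2 → Iota (d²=60104225.00)
P3 → Theta (d²=375607037.00)
P4 → Zeta (d²=534176548.00)
P5 → Zeta (d²=419021825.00)
P6 → Beta (d²=122608481.00)
P7 → Beta (d²=1118904317.00)
P8 → Eta (d²=250627130.00)

Alpha, Iota, Theta, Zeta, Zeta, Beta, Beta, Eta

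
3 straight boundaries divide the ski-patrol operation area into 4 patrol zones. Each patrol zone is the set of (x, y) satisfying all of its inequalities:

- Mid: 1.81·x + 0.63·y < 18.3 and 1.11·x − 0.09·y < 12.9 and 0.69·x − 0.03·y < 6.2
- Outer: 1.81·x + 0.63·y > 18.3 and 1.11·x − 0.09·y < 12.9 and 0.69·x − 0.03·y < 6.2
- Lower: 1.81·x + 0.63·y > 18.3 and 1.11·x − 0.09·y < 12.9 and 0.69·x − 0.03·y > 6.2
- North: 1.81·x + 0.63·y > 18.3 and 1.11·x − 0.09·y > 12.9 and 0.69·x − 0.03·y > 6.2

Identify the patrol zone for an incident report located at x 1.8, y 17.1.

1.81·1.8 + 0.63·17.1 = 14.031, which is < 18.3
1.11·1.8 − 0.09·17.1 = 0.459, which is < 12.9
0.69·1.8 − 0.03·17.1 = 0.729, which is < 6.2
This sign pattern matches Mid.

Mid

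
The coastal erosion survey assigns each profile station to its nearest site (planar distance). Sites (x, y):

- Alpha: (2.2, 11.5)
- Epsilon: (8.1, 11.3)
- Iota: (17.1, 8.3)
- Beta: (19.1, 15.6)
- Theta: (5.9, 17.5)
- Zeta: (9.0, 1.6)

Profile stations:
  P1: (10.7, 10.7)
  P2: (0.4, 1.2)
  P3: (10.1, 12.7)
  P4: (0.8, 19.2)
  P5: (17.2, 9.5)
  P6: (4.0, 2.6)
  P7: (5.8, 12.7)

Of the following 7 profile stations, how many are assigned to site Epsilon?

P1 → Epsilon
P2 → Zeta
P3 → Epsilon
P4 → Theta
P5 → Iota
P6 → Zeta
P7 → Epsilon
3 of the 7 go to Epsilon.

3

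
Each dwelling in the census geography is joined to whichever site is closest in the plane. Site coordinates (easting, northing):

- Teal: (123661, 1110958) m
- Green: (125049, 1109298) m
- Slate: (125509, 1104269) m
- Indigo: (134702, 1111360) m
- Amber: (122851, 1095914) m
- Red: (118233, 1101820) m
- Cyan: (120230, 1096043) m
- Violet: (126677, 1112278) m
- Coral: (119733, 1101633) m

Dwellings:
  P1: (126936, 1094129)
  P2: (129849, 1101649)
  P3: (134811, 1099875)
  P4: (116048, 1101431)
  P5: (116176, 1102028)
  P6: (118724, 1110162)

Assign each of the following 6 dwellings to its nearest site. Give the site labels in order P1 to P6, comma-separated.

Amber, Slate, Slate, Red, Red, Teal

P1 → Amber (d²=19873450.00)
P2 → Slate (d²=25700000.00)
P3 → Slate (d²=105834440.00)
P4 → Red (d²=4925546.00)
P5 → Red (d²=4274513.00)
P6 → Teal (d²=25007585.00)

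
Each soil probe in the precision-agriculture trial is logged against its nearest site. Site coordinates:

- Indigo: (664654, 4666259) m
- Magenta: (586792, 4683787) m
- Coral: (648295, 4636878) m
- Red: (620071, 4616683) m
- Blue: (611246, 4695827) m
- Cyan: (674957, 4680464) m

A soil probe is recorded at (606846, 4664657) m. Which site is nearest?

Magenta

Squared distances to each site:
Indigo: 3344331268.000; Magenta: 768119816.000; Coral: 2489692442.000; Red: 2476405301.000; Blue: 990928900.000; Cyan: 4888969570.000.
Minimum at Magenta.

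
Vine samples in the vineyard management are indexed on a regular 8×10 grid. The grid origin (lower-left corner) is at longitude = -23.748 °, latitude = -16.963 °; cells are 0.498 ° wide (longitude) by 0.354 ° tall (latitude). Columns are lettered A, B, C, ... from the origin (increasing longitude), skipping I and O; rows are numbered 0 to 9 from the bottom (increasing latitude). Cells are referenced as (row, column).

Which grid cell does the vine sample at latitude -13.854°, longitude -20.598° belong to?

Column index: ⌊(-20.598 − -23.748) / 0.498⌋ = ⌊6.325⌋ = 6 → column G
Row offset from origin: ⌊(-13.854 − -16.963) / 0.354⌋ = ⌊8.782⌋ = 8 → row 8

(8, G)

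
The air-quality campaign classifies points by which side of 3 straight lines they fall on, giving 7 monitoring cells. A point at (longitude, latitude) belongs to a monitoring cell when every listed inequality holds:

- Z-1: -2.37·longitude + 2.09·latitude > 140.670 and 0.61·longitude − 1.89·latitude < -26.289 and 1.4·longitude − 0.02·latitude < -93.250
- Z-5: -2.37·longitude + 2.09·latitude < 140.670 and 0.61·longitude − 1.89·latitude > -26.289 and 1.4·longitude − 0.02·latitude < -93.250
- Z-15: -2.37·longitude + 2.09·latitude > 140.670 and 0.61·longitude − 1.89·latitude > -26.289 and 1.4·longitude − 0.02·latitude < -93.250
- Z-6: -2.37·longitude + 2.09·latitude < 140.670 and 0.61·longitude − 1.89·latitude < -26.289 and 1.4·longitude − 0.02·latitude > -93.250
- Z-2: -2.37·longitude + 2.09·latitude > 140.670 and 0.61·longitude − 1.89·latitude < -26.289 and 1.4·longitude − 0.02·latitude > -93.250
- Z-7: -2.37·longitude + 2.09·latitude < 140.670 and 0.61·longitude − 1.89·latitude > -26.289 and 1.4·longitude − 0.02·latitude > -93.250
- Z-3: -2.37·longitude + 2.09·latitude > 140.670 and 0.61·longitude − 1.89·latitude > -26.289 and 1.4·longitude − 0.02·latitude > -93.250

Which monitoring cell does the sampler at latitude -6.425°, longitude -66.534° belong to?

Z-2

-2.37·-66.534 + 2.09·-6.425 = 144.257, which is > 140.670
0.61·-66.534 − 1.89·-6.425 = -28.442, which is < -26.289
1.4·-66.534 − 0.02·-6.425 = -93.019, which is > -93.250
This sign pattern matches Z-2.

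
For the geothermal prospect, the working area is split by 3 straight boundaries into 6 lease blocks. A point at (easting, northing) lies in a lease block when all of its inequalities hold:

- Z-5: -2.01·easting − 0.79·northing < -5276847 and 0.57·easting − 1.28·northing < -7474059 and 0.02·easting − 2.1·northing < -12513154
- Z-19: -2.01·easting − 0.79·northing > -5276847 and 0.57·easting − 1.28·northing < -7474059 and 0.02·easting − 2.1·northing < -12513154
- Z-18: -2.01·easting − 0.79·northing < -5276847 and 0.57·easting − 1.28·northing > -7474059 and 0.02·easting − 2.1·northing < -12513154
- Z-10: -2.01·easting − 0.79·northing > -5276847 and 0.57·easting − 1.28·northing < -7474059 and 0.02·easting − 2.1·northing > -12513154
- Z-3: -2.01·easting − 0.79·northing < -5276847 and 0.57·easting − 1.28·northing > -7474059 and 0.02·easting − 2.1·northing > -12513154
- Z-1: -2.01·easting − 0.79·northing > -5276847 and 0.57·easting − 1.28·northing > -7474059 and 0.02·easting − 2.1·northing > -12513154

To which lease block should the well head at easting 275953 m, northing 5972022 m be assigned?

-2.01·275953 − 0.79·5972022 = -5272562.910, which is > -5276847
0.57·275953 − 1.28·5972022 = -7486894.950, which is < -7474059
0.02·275953 − 2.1·5972022 = -12535727.140, which is < -12513154
This sign pattern matches Z-19.

Z-19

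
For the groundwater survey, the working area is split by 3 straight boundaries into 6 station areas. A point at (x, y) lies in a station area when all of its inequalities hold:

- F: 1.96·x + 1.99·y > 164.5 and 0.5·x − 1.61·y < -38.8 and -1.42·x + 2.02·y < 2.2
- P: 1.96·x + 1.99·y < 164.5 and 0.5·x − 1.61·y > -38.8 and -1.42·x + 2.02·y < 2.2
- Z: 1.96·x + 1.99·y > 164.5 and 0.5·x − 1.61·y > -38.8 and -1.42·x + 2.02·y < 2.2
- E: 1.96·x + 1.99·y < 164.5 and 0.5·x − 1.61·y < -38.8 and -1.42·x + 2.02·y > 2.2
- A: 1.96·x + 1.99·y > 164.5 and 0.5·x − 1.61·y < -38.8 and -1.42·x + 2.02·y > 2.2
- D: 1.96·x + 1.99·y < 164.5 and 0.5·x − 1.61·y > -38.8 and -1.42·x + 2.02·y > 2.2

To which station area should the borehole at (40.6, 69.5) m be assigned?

A

1.96·40.6 + 1.99·69.5 = 217.881, which is > 164.5
0.5·40.6 − 1.61·69.5 = -91.595, which is < -38.8
-1.42·40.6 + 2.02·69.5 = 82.738, which is > 2.2
This sign pattern matches A.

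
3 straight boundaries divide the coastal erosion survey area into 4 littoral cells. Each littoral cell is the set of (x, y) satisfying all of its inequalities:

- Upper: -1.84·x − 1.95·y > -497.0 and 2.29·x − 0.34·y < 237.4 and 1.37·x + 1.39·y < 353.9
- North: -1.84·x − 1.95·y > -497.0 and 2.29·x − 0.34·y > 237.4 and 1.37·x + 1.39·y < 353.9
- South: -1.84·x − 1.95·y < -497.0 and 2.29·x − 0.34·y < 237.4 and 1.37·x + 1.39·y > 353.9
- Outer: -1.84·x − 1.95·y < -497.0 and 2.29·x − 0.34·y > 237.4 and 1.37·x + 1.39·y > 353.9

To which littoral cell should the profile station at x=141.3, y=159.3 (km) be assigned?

-1.84·141.3 − 1.95·159.3 = -570.627, which is < -497.0
2.29·141.3 − 0.34·159.3 = 269.415, which is > 237.4
1.37·141.3 + 1.39·159.3 = 415.008, which is > 353.9
This sign pattern matches Outer.

Outer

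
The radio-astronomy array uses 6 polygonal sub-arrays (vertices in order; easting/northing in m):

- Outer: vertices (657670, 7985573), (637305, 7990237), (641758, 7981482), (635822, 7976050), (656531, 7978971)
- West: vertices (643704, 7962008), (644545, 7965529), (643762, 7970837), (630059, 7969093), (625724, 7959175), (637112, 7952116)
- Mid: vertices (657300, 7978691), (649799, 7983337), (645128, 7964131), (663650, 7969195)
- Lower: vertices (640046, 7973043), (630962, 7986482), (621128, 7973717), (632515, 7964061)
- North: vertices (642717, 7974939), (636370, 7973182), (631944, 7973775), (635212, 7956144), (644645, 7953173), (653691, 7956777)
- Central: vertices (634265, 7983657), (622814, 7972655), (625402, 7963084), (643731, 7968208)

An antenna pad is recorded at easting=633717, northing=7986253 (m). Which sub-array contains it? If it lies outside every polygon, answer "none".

none

Cast a ray rightward from (633717, 7986253). For each polygon, the edges (by vertex number in listed order) whose endpoints lie on opposite sides of northing = 7986253, where each meets that height, and whether that is right or left of the point:
Outer: 1–2 at easting≈654700.8 (right), 2–3 at easting≈639331.4 (right) → 2 crossings.
West: no edge straddles that height → 0 crossings.
Mid: no edge straddles that height → 0 crossings.
Lower: 1–2 at easting≈631116.8 (left), 2–3 at easting≈630785.6 (left) → 0 crossings.
North: no edge straddles that height → 0 crossings.
Central: no edge straddles that height → 0 crossings.
All counts are even, so the point lies outside every listed polygon.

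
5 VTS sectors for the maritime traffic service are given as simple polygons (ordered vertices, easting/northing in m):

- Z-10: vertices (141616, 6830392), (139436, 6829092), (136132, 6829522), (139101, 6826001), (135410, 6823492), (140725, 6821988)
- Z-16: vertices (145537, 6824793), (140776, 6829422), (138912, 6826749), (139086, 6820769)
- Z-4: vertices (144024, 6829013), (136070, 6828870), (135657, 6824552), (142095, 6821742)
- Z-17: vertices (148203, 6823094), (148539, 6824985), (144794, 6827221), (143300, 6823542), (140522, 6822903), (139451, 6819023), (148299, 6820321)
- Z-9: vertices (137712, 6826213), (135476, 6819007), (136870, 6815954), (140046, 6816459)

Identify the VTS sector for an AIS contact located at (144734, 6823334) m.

Cast a ray rightward from (144734, 6823334). For each polygon, the edges (by vertex number in listed order) whose endpoints lie on opposite sides of northing = 6823334, where each meets that height, and whether that is right or left of the point:
Z-10: 5–6 at easting≈135968.4 (left), 6–1 at easting≈140867.7 (left) → 0 crossings.
Z-16: 3–4 at easting≈139011.4 (left), 4–1 at easting≈143198.0 (left) → 0 crossings.
Z-4: 3–4 at easting≈138447.6 (left), 4–1 at easting≈142517.4 (left) → 0 crossings.
Z-17: 1–2 at easting≈148245.6 (right), 4–5 at easting≈142395.7 (left) → 1 crossing.
Z-9: 1–2 at easting≈136818.7 (left), 4–1 at easting≈138400.9 (left) → 0 crossings.
Only Z-17 has an odd count, so the point is inside Z-17.

Z-17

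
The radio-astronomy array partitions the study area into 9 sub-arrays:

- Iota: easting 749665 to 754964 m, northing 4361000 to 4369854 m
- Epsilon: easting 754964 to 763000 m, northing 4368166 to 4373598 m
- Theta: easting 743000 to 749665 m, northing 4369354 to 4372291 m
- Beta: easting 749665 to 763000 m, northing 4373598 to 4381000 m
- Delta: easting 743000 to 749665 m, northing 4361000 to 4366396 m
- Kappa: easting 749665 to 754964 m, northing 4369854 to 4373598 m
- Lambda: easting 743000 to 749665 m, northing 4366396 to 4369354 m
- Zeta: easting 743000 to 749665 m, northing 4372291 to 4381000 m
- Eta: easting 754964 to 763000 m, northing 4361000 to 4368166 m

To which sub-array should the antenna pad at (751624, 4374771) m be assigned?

The point has easting = 751624 and northing = 4374771.
Only Beta satisfies 749665 ≤ easting ≤ 763000 and 4373598 ≤ northing ≤ 4381000.

Beta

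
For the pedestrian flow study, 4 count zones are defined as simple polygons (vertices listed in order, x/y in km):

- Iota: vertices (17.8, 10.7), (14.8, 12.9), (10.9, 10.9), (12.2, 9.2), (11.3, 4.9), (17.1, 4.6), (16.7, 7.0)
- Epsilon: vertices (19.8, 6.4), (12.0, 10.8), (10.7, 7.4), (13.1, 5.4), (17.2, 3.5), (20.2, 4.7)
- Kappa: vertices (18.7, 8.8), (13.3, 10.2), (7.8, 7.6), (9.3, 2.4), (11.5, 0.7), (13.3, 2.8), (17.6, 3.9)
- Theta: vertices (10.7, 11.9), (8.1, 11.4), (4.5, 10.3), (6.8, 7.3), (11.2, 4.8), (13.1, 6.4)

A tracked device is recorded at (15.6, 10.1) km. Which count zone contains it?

Cast a ray rightward from (15.6, 10.1). For each polygon, the edges (by vertex number in listed order) whose endpoints lie on opposite sides of y = 10.1, where each meets that height, and whether that is right or left of the point:
Iota: 3–4 at x≈11.51 (left), 7–1 at x≈17.62 (right) → 1 crossing.
Epsilon: 1–2 at x≈13.24 (left), 2–3 at x≈11.73 (left) → 0 crossings.
Kappa: 1–2 at x≈13.69 (left), 2–3 at x≈13.09 (left) → 0 crossings.
Theta: 3–4 at x≈4.65 (left), 6–1 at x≈11.49 (left) → 0 crossings.
Only Iota has an odd count, so the point is inside Iota.

Iota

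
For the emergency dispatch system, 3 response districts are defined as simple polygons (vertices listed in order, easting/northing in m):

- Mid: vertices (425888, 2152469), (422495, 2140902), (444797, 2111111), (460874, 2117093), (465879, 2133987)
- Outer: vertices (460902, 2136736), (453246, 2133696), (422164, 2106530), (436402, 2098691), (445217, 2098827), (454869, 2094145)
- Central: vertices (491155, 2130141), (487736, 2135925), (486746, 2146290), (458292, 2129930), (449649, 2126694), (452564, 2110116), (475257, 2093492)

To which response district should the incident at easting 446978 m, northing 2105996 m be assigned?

Outer

Cast a ray rightward from (446978, 2105996). For each polygon, the edges (by vertex number in listed order) whose endpoints lie on opposite sides of northing = 2105996, where each meets that height, and whether that is right or left of the point:
Mid: no edge straddles that height → 0 crossings.
Outer: 3–4 at easting≈423133.9 (left), 6–1 at easting≈456547.7 (right) → 1 crossing.
Central: 6–7 at easting≈458188.1 (right), 7–1 at easting≈480681.1 (right) → 2 crossings.
Only Outer has an odd count, so the point is inside Outer.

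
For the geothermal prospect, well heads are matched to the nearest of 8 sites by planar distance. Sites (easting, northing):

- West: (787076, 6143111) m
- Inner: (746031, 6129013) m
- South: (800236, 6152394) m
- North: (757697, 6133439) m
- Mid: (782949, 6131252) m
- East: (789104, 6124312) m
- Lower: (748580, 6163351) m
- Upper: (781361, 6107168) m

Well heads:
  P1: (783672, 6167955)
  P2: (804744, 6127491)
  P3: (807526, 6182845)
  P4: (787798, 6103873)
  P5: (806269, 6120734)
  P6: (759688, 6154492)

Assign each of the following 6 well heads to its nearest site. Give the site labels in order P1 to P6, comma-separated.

South, East, South, Upper, East, Lower

P1 → South (d²=516510817.00)
P2 → East (d²=254715641.00)
P3 → South (d²=980407501.00)
P4 → Upper (d²=52291994.00)
P5 → East (d²=307439309.00)
P6 → Lower (d²=201869545.00)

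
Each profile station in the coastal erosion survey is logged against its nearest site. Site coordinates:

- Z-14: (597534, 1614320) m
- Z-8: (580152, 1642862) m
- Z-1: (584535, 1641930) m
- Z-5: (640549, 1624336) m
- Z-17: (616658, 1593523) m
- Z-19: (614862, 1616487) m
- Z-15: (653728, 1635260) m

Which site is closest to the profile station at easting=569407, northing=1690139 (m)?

Z-8

Squared distances to each site:
Z-14: 6539648890.000; Z-8: 2350569754.000; Z-1: 2552964065.000; Z-5: 9391218973.000; Z-17: 11567308457.000; Z-19: 7490774129.000; Z-15: 10121735682.000.
Minimum at Z-8.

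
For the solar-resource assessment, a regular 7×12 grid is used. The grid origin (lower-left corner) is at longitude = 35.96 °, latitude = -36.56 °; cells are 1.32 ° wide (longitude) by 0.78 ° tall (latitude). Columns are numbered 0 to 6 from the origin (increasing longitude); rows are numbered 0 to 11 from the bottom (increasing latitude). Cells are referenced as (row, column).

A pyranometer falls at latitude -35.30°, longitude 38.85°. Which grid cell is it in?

Column index: ⌊(38.85 − 35.96) / 1.32⌋ = ⌊2.189⌋ = 2
Row offset from origin: ⌊(-35.30 − -36.56) / 0.78⌋ = ⌊1.615⌋ = 1 → row 1

(1, 2)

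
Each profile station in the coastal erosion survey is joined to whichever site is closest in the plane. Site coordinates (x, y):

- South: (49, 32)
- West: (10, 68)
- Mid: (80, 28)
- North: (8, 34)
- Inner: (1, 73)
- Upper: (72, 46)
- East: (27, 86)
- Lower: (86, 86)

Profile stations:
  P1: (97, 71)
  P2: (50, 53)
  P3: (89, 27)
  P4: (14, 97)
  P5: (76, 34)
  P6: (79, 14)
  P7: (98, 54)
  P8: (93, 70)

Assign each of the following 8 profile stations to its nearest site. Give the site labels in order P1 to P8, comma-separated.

P1 → Lower (d²=346.00)
P2 → South (d²=442.00)
P3 → Mid (d²=82.00)
P4 → East (d²=290.00)
P5 → Mid (d²=52.00)
P6 → Mid (d²=197.00)
P7 → Upper (d²=740.00)
P8 → Lower (d²=305.00)

Lower, South, Mid, East, Mid, Mid, Upper, Lower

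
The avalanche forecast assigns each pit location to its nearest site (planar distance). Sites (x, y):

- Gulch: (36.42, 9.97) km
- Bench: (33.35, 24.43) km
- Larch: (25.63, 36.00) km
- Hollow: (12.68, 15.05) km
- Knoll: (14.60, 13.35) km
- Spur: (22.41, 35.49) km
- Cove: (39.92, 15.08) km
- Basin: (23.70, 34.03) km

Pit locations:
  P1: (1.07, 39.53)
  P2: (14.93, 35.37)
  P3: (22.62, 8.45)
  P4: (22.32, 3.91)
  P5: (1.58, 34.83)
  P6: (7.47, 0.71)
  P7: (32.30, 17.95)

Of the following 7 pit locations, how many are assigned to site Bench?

P1 → Spur
P2 → Spur
P3 → Knoll
P4 → Knoll
P5 → Spur
P6 → Knoll
P7 → Bench
1 of the 7 goes to Bench.

1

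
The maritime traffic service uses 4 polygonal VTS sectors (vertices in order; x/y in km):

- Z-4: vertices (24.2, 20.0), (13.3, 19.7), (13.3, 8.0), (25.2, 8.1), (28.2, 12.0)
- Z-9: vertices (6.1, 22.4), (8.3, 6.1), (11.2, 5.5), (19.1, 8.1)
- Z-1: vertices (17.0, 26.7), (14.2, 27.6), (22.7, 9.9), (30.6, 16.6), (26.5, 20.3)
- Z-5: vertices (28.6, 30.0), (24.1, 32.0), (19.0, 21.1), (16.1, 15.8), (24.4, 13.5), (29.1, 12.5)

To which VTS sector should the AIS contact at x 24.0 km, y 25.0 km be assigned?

Cast a ray rightward from (24.0, 25.0). For each polygon, the edges (by vertex number in listed order) whose endpoints lie on opposite sides of y = 25.0, where each meets that height, and whether that is right or left of the point:
Z-4: no edge straddles that height → 0 crossings.
Z-9: no edge straddles that height → 0 crossings.
Z-1: 2–3 at x≈15.45 (left), 5–1 at x≈19.52 (left) → 0 crossings.
Z-5: 2–3 at x≈20.82 (left), 6–1 at x≈28.74 (right) → 1 crossing.
Only Z-5 has an odd count, so the point is inside Z-5.

Z-5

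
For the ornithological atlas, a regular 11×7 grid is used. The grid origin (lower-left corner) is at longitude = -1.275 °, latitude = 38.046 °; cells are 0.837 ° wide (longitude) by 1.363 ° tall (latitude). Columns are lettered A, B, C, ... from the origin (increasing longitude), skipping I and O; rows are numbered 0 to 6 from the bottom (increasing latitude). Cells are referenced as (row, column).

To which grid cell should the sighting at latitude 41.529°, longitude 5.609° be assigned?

Column index: ⌊(5.609 − -1.275) / 0.837⌋ = ⌊8.225⌋ = 8 → column J
Row offset from origin: ⌊(41.529 − 38.046) / 1.363⌋ = ⌊2.555⌋ = 2 → row 2

(2, J)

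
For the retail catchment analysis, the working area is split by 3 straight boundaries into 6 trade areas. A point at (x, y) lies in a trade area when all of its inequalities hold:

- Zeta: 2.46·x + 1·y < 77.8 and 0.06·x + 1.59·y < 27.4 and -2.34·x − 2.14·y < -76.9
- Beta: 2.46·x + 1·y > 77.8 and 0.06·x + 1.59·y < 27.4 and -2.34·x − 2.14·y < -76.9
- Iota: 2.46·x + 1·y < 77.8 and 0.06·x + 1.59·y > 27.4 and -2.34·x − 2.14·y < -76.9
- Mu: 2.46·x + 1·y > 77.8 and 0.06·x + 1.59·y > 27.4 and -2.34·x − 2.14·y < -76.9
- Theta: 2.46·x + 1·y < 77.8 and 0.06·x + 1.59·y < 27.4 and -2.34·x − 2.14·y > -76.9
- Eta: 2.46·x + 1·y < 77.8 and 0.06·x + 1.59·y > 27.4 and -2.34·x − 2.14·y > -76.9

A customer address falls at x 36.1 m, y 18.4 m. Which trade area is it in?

2.46·36.1 + 1·18.4 = 107.206, which is > 77.8
0.06·36.1 + 1.59·18.4 = 31.422, which is > 27.4
-2.34·36.1 − 2.14·18.4 = -123.850, which is < -76.9
This sign pattern matches Mu.

Mu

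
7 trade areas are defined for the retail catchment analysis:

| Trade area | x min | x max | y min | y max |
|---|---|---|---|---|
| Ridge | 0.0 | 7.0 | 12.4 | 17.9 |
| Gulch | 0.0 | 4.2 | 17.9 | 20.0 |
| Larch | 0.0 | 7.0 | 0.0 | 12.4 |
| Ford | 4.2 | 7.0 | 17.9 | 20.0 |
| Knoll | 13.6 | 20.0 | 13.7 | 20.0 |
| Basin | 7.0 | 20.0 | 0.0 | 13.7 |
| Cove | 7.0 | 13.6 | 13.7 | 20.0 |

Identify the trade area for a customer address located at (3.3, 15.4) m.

The point has x = 3.3 and y = 15.4.
Only Ridge satisfies 0.0 ≤ x ≤ 7.0 and 12.4 ≤ y ≤ 17.9.

Ridge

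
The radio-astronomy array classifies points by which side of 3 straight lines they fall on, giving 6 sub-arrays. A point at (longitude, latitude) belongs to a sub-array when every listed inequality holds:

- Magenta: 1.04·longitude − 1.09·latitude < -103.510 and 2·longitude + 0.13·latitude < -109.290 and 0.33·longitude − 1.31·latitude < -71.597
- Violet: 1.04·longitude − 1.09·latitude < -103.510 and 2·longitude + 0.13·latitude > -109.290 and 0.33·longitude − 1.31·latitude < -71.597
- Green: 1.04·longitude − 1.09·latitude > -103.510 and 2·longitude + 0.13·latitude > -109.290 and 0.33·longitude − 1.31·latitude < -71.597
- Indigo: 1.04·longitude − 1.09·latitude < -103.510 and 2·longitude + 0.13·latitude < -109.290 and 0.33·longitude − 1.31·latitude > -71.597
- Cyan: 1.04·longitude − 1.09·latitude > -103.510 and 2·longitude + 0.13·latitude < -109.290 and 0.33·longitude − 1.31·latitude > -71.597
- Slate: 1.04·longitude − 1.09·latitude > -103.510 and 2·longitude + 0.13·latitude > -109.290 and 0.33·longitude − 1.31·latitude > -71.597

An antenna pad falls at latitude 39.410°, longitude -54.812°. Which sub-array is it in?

1.04·-54.812 − 1.09·39.410 = -99.961, which is > -103.510
2·-54.812 + 0.13·39.410 = -104.501, which is > -109.290
0.33·-54.812 − 1.31·39.410 = -69.715, which is > -71.597
This sign pattern matches Slate.

Slate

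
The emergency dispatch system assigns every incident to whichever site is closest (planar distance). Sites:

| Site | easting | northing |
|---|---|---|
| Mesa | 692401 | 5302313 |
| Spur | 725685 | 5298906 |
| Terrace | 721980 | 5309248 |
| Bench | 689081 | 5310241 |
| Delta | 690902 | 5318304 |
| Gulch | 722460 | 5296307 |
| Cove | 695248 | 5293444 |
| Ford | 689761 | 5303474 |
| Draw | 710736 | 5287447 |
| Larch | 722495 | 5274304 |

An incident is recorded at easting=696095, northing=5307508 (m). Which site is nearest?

Mesa

Squared distances to each site:
Mesa: 40633661.000; Spur: 949562504.000; Terrace: 673060825.000; Bench: 56665485.000; Delta: 143520865.000; Gulch: 820575626.000; Cove: 198513505.000; Ford: 56392712.000; Draw: 616802602.000; Larch: 1799465616.000.
Minimum at Mesa.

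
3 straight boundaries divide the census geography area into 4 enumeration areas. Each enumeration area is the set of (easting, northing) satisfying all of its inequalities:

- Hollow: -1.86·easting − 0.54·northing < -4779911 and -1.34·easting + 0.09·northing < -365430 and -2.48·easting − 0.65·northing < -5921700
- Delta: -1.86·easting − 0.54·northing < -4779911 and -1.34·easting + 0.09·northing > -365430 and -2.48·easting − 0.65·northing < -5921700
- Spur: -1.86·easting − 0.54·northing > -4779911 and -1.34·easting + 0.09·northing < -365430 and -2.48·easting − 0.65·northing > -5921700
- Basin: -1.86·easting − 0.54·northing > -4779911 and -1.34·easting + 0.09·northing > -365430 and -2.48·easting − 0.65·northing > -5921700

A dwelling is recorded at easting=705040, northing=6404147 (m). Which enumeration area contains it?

Spur

-1.86·705040 − 0.54·6404147 = -4769613.780, which is > -4779911
-1.34·705040 + 0.09·6404147 = -368380.370, which is < -365430
-2.48·705040 − 0.65·6404147 = -5911194.750, which is > -5921700
This sign pattern matches Spur.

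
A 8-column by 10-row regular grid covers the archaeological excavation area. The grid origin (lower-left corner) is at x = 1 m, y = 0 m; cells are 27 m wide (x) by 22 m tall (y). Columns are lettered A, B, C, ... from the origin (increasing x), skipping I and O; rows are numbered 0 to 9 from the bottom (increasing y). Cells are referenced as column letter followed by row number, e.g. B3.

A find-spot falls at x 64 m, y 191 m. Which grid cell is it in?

Column index: ⌊(64 − 1) / 27⌋ = ⌊2.333⌋ = 2 → column C
Row offset from origin: ⌊(191 − 0) / 22⌋ = ⌊8.682⌋ = 8 → row 8

C8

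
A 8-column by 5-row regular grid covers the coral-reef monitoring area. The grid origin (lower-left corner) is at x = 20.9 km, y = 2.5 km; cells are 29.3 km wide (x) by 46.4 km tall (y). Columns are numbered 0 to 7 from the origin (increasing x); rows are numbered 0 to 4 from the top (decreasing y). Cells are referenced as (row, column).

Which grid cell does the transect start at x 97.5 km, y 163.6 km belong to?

(1, 2)

Column index: ⌊(97.5 − 20.9) / 29.3⌋ = ⌊2.614⌋ = 2
Row offset from origin: ⌊(163.6 − 2.5) / 46.4⌋ = ⌊3.472⌋ = 3 → row 1 (counted from top)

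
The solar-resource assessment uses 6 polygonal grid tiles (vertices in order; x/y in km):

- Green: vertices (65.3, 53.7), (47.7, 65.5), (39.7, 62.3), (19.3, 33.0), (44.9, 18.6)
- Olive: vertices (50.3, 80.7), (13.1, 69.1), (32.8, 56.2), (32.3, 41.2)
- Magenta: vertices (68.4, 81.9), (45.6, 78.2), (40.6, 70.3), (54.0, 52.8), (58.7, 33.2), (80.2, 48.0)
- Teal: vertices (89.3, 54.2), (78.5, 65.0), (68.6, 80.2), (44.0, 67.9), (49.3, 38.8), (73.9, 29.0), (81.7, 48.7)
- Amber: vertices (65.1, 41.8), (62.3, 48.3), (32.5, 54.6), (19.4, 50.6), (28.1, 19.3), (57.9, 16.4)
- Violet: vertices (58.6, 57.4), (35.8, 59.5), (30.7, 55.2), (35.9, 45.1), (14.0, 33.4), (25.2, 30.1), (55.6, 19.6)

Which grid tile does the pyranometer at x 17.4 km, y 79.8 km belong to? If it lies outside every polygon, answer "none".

Cast a ray rightward from (17.4, 79.8). For each polygon, the edges (by vertex number in listed order) whose endpoints lie on opposite sides of y = 79.8, where each meets that height, and whether that is right or left of the point:
Green: no edge straddles that height → 0 crossings.
Olive: 1–2 at x≈47.41 (right), 4–1 at x≈49.89 (right) → 2 crossings.
Magenta: 1–2 at x≈55.46 (right), 6–1 at x≈69.13 (right) → 2 crossings.
Teal: 2–3 at x≈68.86 (right), 3–4 at x≈67.80 (right) → 2 crossings.
Amber: no edge straddles that height → 0 crossings.
Violet: no edge straddles that height → 0 crossings.
All counts are even, so the point lies outside every listed polygon.

none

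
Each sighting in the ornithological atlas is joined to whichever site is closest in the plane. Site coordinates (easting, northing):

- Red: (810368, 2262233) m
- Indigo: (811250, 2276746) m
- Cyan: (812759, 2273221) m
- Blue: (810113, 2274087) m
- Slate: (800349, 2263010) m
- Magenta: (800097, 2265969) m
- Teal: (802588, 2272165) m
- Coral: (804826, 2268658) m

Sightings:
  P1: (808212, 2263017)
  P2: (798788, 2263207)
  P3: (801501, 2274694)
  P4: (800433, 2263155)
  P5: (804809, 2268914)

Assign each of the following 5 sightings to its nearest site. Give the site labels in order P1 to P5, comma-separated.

Red, Slate, Teal, Slate, Coral

P1 → Red (d²=5262992.00)
P2 → Slate (d²=2475530.00)
P3 → Teal (d²=7577410.00)
P4 → Slate (d²=28081.00)
P5 → Coral (d²=65825.00)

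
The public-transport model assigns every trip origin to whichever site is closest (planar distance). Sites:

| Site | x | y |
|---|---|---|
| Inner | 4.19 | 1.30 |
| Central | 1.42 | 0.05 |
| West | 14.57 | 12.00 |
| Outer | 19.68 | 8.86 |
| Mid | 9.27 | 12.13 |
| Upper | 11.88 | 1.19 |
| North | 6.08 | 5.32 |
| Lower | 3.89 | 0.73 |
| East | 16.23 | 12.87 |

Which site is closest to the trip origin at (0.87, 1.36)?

Squared distances to each site:
Inner: 11.026; Central: 2.019; West: 300.900; Outer: 410.066; Mid: 186.553; Upper: 121.249; North: 42.826; Lower: 9.517; East: 368.410.
Minimum at Central.

Central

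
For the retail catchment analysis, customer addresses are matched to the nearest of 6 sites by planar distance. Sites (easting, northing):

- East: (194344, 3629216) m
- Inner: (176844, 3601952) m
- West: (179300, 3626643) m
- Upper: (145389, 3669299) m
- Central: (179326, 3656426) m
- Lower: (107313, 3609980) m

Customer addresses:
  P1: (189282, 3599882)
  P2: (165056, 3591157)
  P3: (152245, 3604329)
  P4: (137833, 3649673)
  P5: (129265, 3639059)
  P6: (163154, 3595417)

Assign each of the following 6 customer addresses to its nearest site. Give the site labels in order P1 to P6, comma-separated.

P1 → Inner (d²=158988744.00)
P2 → Inner (d²=255488969.00)
P3 → Inner (d²=610760930.00)
P4 → Upper (d²=442273012.00)
P5 → Upper (d²=1174440976.00)
P6 → Inner (d²=230122325.00)

Inner, Inner, Inner, Upper, Upper, Inner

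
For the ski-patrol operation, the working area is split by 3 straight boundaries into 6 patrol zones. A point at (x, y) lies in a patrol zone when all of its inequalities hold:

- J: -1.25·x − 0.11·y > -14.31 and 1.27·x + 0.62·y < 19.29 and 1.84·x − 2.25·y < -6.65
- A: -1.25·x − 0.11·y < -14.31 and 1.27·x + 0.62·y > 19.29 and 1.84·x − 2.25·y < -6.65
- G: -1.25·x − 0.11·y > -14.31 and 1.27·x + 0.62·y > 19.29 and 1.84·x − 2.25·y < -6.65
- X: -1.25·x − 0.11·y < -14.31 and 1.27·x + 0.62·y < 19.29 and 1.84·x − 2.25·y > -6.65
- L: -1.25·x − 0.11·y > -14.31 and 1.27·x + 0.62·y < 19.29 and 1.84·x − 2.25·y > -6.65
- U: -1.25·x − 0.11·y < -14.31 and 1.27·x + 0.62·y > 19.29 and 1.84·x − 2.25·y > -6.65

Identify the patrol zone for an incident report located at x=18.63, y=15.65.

-1.25·18.63 − 0.11·15.65 = -25.009, which is < -14.31
1.27·18.63 + 0.62·15.65 = 33.363, which is > 19.29
1.84·18.63 − 2.25·15.65 = -0.933, which is > -6.65
This sign pattern matches U.

U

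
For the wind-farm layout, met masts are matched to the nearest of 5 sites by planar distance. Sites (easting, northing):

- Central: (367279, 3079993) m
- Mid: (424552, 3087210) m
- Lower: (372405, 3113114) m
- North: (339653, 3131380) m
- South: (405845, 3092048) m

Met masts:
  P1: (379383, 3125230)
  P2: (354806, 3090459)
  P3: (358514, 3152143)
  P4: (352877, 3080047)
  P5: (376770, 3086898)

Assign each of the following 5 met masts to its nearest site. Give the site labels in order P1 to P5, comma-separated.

P1 → Lower (d²=195489940.00)
P2 → Central (d²=265112885.00)
P3 → North (d²=786839490.00)
P4 → Central (d²=207420520.00)
P5 → Central (d²=137758106.00)

Lower, Central, North, Central, Central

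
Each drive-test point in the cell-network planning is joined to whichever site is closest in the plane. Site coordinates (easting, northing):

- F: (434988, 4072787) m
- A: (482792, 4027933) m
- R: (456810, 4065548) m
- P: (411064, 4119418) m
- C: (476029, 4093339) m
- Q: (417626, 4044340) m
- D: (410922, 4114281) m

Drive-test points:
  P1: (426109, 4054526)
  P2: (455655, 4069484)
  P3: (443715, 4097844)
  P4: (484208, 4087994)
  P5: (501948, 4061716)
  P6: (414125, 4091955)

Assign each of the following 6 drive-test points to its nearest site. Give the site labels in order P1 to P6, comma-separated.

Q, R, F, C, A, D

P1 → Q (d²=175715885.00)
P2 → R (d²=16826121.00)
P3 → F (d²=704013778.00)
P4 → C (d²=95465066.00)
P5 → A (d²=1508243425.00)
P6 → D (d²=508709485.00)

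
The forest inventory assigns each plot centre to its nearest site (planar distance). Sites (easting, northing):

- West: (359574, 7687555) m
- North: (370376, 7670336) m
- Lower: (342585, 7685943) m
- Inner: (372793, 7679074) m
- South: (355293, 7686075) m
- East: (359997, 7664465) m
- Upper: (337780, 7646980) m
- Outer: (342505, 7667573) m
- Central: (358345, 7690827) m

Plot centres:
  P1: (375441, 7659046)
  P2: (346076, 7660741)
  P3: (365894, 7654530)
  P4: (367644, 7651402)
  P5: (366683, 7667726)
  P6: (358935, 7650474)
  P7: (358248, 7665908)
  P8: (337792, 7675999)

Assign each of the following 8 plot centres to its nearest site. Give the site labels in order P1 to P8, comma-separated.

P1 → North (d²=153118325.00)
P2 → Outer (d²=59428265.00)
P3 → East (d²=133478834.00)
P4 → East (d²=229118578.00)
P5 → North (d²=20450349.00)
P6 → East (d²=196875925.00)
P7 → East (d²=5141250.00)
P8 → Outer (d²=93209845.00)

North, Outer, East, East, North, East, East, Outer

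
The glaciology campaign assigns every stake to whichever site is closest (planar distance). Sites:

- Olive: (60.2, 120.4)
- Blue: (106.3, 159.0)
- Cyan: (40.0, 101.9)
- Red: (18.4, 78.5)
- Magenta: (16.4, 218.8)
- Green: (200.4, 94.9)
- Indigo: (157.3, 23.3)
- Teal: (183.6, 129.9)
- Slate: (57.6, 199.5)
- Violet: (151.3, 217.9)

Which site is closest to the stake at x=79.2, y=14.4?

Indigo

Squared distances to each site:
Olive: 11597.000; Blue: 21643.570; Cyan: 9192.890; Red: 7805.450; Magenta: 45723.200; Green: 21169.690; Indigo: 6178.820; Teal: 24239.610; Slate: 34728.570; Violet: 46610.660.
Minimum at Indigo.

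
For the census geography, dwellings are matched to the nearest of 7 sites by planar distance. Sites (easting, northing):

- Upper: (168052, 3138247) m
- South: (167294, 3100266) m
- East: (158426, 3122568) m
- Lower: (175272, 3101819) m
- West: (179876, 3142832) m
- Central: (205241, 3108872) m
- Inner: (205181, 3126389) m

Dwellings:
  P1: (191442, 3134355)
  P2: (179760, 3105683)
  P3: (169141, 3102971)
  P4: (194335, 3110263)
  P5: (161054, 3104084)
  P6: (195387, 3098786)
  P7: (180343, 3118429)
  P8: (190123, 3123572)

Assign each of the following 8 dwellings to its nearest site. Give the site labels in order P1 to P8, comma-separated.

West, Lower, South, Central, South, Central, Lower, Inner

P1 → West (d²=205631885.00)
P2 → Lower (d²=35072640.00)
P3 → South (d²=10728434.00)
P4 → Central (d²=120875717.00)
P5 → South (d²=53514724.00)
P6 → Central (d²=198828712.00)
P7 → Lower (d²=301607141.00)
P8 → Inner (d²=234678853.00)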